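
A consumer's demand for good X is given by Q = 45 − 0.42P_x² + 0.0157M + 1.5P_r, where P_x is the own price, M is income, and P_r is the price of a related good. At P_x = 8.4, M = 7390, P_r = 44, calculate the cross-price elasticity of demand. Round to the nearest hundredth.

Substituting, Q = 45 − 0.42(8.4)² + 0.0157(7390) + 1.5(44) = 45 − 29.6352 + 116.023 + 66 = 197.3878.
∂Q/∂P_r = +1.5, so E_xy = 1.5·(44/197.3878) ≈ 0.33.
E_xy > 0: the goods are substitutes.

0.33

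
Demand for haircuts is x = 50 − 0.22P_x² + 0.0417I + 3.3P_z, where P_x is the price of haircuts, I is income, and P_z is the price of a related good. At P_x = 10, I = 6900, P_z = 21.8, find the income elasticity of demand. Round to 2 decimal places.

First evaluate x: 50 − 0.22(10)² + 0.0417(6900) + 3.3(21.8) = 50 − 22 + 287.73 + 71.94 = 387.67.
∂x/∂I = +0.0417, so E_I = 0.0417·(6900/387.67) ≈ 0.74.
E_I ∈ (0,1): normal good (necessity).

0.74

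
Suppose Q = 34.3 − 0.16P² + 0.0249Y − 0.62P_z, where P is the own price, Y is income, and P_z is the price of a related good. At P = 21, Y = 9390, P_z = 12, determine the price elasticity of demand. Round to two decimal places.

First evaluate Q: 34.3 − 0.16(21)² + 0.0249(9390) − 0.62(12) = 34.3 − 70.56 + 233.811 − 7.44 = 190.111.
∂Q/∂P = −2·0.16·P = -6.72, so E_p = -6.72·(21/190.111) ≈ -0.74.
|E_p| < 1: demand is inelastic.

-0.74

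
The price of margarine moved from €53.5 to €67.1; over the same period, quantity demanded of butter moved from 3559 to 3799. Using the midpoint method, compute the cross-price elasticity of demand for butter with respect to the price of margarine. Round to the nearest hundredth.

%ΔQ_x = (3799 − 3559)/[(3559+3799)/2] = 240/3679 ≈ 0.0652.
%ΔP_y = (67.1 − 53.5)/[(53.5+67.1)/2] ≈ 0.2255.
E_xy = 0.0652/0.2255 ≈ 0.29.
E_xy > 0, so butter and margarine are substitutes.

0.29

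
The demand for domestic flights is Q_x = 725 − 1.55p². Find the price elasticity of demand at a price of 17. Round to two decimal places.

-3.23

At p = 17, Q_x = 277.05.
dQ_x/dp = −2·1.55·p = −52.7.
Point elasticity E = (dQ_x/dp)·(p/Q_x) = -52.7 × 17/277.05 ≈ -3.23.
|E| > 1, so demand is elastic at this price.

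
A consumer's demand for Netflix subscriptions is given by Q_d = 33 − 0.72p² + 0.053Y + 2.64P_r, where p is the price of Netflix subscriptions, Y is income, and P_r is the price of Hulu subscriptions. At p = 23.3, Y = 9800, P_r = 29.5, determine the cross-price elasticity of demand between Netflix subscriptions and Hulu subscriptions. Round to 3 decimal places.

0.325

First evaluate Q_d: 33 − 0.72(23.3)² + 0.053(9800) + 2.64(29.5) = 33 − 390.8808 + 519.4 + 77.88 = 239.3992.
∂Q_d/∂P_r = +2.64, so E_xy = 2.64·(29.5/239.3992) ≈ 0.325.
E_xy > 0: the goods are substitutes.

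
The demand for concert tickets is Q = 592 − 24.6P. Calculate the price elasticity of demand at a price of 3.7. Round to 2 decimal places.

At P = 3.7, Q = 500.98.
dQ/dP = −24.6.
Point elasticity E = (dQ/dP)·(P/Q) = -24.6 × 3.7/500.98 ≈ -0.18.
|E| < 1, so demand is inelastic at this price.

-0.18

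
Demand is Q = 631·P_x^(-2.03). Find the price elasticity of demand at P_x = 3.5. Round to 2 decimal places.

For a Cobb–Douglas (constant-elasticity) form Q = A·P_x^α·…, the elasticity with respect to P_x equals the exponent α at every point.
Here the exponent on P_x is -2.03, so the price elasticity of demand is -2.03.

-2.03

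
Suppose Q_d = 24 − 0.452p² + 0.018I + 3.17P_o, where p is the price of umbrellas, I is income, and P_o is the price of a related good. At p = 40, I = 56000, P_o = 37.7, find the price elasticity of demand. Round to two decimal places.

First evaluate Q_d: 24 − 0.452(40)² + 0.018(56000) + 3.17(37.7) = 24 − 723.2 + 1008 + 119.509 = 428.309.
∂Q_d/∂p = −2·0.452·p = -36.16, so E_p = -36.16·(40/428.309) ≈ -3.38.
|E_p| > 1: demand is elastic.

-3.38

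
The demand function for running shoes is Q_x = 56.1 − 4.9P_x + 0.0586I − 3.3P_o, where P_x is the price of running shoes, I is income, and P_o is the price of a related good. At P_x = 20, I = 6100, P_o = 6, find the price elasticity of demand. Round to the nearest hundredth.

-0.33

First evaluate Q_x: 56.1 − 4.9(20) + 0.0586(6100) − 3.3(6) = 56.1 − 98 + 357.46 − 19.8 = 295.76.
∂Q_x/∂P_x = −4.9, so E_p = (−4.9)·(20/295.76) ≈ -0.33.
|E_p| < 1: demand is inelastic.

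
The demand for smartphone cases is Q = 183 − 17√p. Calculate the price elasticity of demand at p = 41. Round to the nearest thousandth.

-0.734

At p = 41, Q = 74.1469.
dQ/dp = −17/(2√p) = −17/(2·6.4031).
Point elasticity E = (dQ/dp)·(p/Q) = -1.3275 × 41/74.1469 ≈ -0.734.
|E| < 1, so demand is inelastic at this price.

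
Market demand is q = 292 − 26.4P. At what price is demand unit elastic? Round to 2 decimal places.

For linear demand q = a − bP, E = −bP/(a − bP). |E| = 1 ⇒ bP = a − bP ⇒ P = a/(2b).
P = 292/(2·26.4) ≈ 5.53.

5.53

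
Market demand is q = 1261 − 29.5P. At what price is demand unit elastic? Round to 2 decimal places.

For linear demand q = a − bP, E = −bP/(a − bP). |E| = 1 ⇒ bP = a − bP ⇒ P = a/(2b).
P = 1261/(2·29.5) ≈ 21.37.

21.37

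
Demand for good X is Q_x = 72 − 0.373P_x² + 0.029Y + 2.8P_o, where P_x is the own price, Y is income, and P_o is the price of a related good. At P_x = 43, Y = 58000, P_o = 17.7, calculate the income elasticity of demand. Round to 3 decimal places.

Evaluating quantity at (P_x, Y, P_o) gives Q_x = 72 − 0.373(43)² + 0.029(58000) + 2.8(17.7) = 72 − 689.677 + 1682 + 49.56 = 1113.883.
∂Q_x/∂Y = +0.029, so E_I = 0.029·(58000/1113.883) ≈ 1.510.
E_I > 1: normal good (luxury).

1.510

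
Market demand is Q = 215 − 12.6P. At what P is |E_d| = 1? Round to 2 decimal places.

8.53

For linear demand Q = a − bP, E = −bP/(a − bP). |E| = 1 ⇒ bP = a − bP ⇒ P = a/(2b).
P = 215/(2·12.6) ≈ 8.53.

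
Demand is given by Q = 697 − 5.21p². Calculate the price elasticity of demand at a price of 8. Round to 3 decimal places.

At p = 8, Q = 363.56.
dQ/dp = −2·5.21·p = −83.36.
Point elasticity E = (dQ/dp)·(p/Q) = -83.36 × 8/363.56 ≈ -1.834.
|E| > 1, so demand is elastic at this price.

-1.834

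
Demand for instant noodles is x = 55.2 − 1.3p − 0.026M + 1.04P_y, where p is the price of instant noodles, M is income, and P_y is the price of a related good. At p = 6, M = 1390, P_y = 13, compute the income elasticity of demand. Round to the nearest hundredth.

-1.46

At the given point, x = 55.2 − 1.3(6) − 0.026(1390) + 1.04(13) = 55.2 − 7.8 − 36.14 + 13.52 = 24.78.
∂x/∂M = −0.026, so E_I = -0.026·(1390/24.78) ≈ -1.46.
E_I < 0: inferior good.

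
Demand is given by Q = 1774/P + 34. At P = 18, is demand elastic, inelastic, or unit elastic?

inelastic

At P = 18, Q = 132.5556.
dQ/dP = −1774/P² = −5.4753.
Point elasticity E = (dQ/dP)·(P/Q) = -5.4753 × 18/132.5556 ≈ -0.744.
|E| ≈ 0.744 < 1, so demand is inelastic.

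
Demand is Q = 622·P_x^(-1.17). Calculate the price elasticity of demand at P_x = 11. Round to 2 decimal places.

For a Cobb–Douglas (constant-elasticity) form Q = A·P_x^α·…, the elasticity with respect to P_x equals the exponent α at every point.
Here the exponent on P_x is -1.17, so the price elasticity of demand is -1.17.

-1.17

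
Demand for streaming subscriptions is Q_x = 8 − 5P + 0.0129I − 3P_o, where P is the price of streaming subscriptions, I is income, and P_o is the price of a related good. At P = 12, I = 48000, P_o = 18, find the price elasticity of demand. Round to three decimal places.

-0.117

Q_x = 8 − 5(12) + 0.0129(48000) − 3(18) = 8 − 60 + 619.2 − 54 = 513.2.
∂Q_x/∂P = −5, so E_p = (−5)·(12/513.2) ≈ -0.117.
|E_p| < 1: demand is inelastic.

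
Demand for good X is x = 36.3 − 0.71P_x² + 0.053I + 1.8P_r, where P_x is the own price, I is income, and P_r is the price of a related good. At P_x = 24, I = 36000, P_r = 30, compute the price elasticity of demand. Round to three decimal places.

-0.515

x = 36.3 − 0.71(24)² + 0.053(36000) + 1.8(30) = 36.3 − 408.96 + 1908 + 54 = 1589.34.
∂x/∂P_x = −2·0.71·P_x = -34.08, so E_p = -34.08·(24/1589.34) ≈ -0.515.
|E_p| < 1: demand is inelastic.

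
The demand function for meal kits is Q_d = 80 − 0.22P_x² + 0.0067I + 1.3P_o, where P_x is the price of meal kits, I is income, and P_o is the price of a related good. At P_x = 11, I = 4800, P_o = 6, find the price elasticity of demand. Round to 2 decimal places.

-0.57

At the given point, Q_d = 80 − 0.22(11)² + 0.0067(4800) + 1.3(6) = 80 − 26.62 + 32.16 + 7.8 = 93.34.
∂Q_d/∂P_x = −2·0.22·P_x = -4.84, so E_p = -4.84·(11/93.34) ≈ -0.57.
|E_p| < 1: demand is inelastic.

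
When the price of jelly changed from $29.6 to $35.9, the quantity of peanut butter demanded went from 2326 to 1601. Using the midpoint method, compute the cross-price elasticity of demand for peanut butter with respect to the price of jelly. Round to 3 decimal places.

-1.919

%ΔQ_x = (1601 − 2326)/[(2326+1601)/2] = -725/1963.5 ≈ -0.3692.
%ΔP_y = (35.9 − 29.6)/[(29.6+35.9)/2] ≈ 0.1924.
E_xy = -0.3692/0.1924 ≈ -1.919.
E_xy < 0, so peanut butter and jelly are complements.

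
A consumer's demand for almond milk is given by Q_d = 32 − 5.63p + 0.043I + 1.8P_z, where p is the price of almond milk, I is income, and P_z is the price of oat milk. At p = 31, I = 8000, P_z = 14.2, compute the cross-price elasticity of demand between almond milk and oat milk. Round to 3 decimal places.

Substituting, Q_d = 32 − 5.63(31) + 0.043(8000) + 1.8(14.2) = 32 − 174.53 + 344 + 25.56 = 227.03.
∂Q_d/∂P_z = +1.8, so E_xy = 1.8·(14.2/227.03) ≈ 0.113.
E_xy > 0: the goods are substitutes.

0.113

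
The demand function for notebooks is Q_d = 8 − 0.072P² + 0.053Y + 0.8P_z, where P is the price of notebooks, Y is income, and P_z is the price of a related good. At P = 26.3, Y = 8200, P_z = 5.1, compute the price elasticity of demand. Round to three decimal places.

-0.251

Evaluating quantity at (P, Y, P_z) gives Q_d = 8 − 0.072(26.3)² + 0.053(8200) + 0.8(5.1) = 8 − 49.8017 + 434.6 + 4.08 = 396.8783.
∂Q_d/∂P = −2·0.072·P = -3.7872, so E_p = -3.7872·(26.3/396.8783) ≈ -0.251.
|E_p| < 1: demand is inelastic.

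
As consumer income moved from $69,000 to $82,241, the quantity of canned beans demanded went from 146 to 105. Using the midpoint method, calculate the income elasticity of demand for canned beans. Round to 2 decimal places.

-1.87

%ΔQ = (105 − 146)/[(146+105)/2] = -41/125.5 ≈ -0.3267.
%ΔM = (82,241 − 69,000)/[(69,000+82,241)/2] = 13241/75620.5 ≈ 0.1751.
E_I = %ΔQ/%ΔM ≈ -1.87.
E_I < 0: inferior good.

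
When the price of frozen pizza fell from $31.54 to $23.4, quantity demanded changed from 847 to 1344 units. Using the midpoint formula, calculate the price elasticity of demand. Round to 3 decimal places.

%Δq = (1344 − 847)/[(847 + 1344)/2] = 497/1095.5 ≈ 0.4537.
%Δp = (23.4 − 31.54)/[(31.54 + 23.4)/2] = -8.14/27.47 ≈ -0.2963.
Arc elasticity E = %Δq/%Δp ≈ 0.4537/-0.2963 ≈ -1.531.
|E| > 1: demand is elastic over this range.

-1.531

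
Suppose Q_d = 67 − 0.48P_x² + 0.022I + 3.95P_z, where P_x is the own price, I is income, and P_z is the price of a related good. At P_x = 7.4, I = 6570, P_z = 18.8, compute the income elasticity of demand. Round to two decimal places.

Q_d = 67 − 0.48(7.4)² + 0.022(6570) + 3.95(18.8) = 67 − 26.2848 + 144.54 + 74.26 = 259.5152.
∂Q_d/∂I = +0.022, so E_I = 0.022·(6570/259.5152) ≈ 0.56.
E_I ∈ (0,1): normal good (necessity).

0.56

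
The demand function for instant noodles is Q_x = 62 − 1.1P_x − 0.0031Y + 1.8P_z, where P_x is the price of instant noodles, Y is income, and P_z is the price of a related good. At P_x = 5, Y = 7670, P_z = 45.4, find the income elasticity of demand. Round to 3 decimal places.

At the given point, Q_x = 62 − 1.1(5) − 0.0031(7670) + 1.8(45.4) = 62 − 5.5 − 23.777 + 81.72 = 114.443.
∂Q_x/∂Y = −0.0031, so E_I = -0.0031·(7670/114.443) ≈ -0.208.
E_I < 0: inferior good.

-0.208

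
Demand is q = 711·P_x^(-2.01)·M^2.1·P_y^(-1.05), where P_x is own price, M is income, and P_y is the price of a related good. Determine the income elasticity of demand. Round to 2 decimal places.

2.10

For a Cobb–Douglas (constant-elasticity) form q = A·M^α·…, the elasticity with respect to M equals the exponent α at every point.
Here the exponent on M is 2.1, so the income elasticity of demand is 2.10.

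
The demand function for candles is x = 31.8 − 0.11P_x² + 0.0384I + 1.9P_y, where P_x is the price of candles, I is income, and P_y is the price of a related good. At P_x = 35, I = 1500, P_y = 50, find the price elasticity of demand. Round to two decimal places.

-5.43

First evaluate x: 31.8 − 0.11(35)² + 0.0384(1500) + 1.9(50) = 31.8 − 134.75 + 57.6 + 95 = 49.65.
∂x/∂P_x = −2·0.11·P_x = -7.7, so E_p = -7.7·(35/49.65) ≈ -5.43.
|E_p| > 1: demand is elastic.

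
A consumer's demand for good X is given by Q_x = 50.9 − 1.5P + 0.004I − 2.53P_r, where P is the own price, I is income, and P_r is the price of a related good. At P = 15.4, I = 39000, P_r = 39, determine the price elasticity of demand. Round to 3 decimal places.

First evaluate Q_x: 50.9 − 1.5(15.4) + 0.004(39000) − 2.53(39) = 50.9 − 23.1 + 156 − 98.67 = 85.13.
∂Q_x/∂P = −1.5, so E_p = (−1.5)·(15.4/85.13) ≈ -0.271.
|E_p| < 1: demand is inelastic.

-0.271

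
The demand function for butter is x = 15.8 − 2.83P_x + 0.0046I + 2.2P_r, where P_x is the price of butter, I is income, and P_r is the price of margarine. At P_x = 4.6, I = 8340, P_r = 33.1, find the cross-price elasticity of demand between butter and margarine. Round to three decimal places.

First evaluate x: 15.8 − 2.83(4.6) + 0.0046(8340) + 2.2(33.1) = 15.8 − 13.018 + 38.364 + 72.82 = 113.966.
∂x/∂P_r = +2.2, so E_xy = 2.2·(33.1/113.966) ≈ 0.639.
E_xy > 0: the goods are substitutes.

0.639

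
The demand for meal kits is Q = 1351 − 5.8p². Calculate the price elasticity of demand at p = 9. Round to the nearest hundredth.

-1.07

At p = 9, Q = 881.2.
dQ/dp = −2·5.8·p = −104.4.
Point elasticity E = (dQ/dp)·(p/Q) = -104.4 × 9/881.2 ≈ -1.07.
|E| > 1, so demand is elastic at this price.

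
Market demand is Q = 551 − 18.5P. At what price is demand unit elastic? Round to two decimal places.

For linear demand Q = a − bP, E = −bP/(a − bP). |E| = 1 ⇒ bP = a − bP ⇒ P = a/(2b).
P = 551/(2·18.5) ≈ 14.89.

14.89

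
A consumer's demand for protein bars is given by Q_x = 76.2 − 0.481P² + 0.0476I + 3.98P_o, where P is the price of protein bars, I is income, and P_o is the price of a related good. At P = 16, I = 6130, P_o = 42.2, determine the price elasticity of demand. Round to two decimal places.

-0.60

Evaluating quantity at (P, I, P_o) gives Q_x = 76.2 − 0.481(16)² + 0.0476(6130) + 3.98(42.2) = 76.2 − 123.136 + 291.788 + 167.956 = 412.808.
∂Q_x/∂P = −2·0.481·P = -15.392, so E_p = -15.392·(16/412.808) ≈ -0.60.
|E_p| < 1: demand is inelastic.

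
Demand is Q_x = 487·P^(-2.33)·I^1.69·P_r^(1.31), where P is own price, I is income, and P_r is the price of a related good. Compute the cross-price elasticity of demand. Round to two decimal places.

For a Cobb–Douglas (constant-elasticity) form Q_x = A·P_r^α·…, the elasticity with respect to P_r equals the exponent α at every point.
Here the exponent on P_r is 1.31, so the cross-price elasticity of demand is 1.31.

1.31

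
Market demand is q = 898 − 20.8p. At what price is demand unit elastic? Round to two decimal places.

21.59

For linear demand q = a − bp, E = −bp/(a − bp). |E| = 1 ⇒ bp = a − bp ⇒ p = a/(2b).
p = 898/(2·20.8) ≈ 21.59.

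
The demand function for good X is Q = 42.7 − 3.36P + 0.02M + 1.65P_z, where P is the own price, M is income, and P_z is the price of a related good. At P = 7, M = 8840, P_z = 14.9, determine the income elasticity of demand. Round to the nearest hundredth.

0.80

At the given point, Q = 42.7 − 3.36(7) + 0.02(8840) + 1.65(14.9) = 42.7 − 23.52 + 176.8 + 24.585 = 220.565.
∂Q/∂M = +0.02, so E_I = 0.02·(8840/220.565) ≈ 0.80.
E_I ∈ (0,1): normal good (necessity).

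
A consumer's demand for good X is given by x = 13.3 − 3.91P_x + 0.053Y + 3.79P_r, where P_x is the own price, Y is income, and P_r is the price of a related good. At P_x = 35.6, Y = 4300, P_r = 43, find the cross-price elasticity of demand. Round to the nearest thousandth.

0.615

First evaluate x: 13.3 − 3.91(35.6) + 0.053(4300) + 3.79(43) = 13.3 − 139.196 + 227.9 + 162.97 = 264.974.
∂x/∂P_r = +3.79, so E_xy = 3.79·(43/264.974) ≈ 0.615.
E_xy > 0: the goods are substitutes.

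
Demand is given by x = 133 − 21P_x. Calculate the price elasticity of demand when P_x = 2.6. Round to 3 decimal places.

At P_x = 2.6, x = 78.4.
dx/dP_x = −21.
Point elasticity E = (dx/dP_x)·(P_x/x) = -21 × 2.6/78.4 ≈ -0.696.
|E| < 1, so demand is inelastic at this price.

-0.696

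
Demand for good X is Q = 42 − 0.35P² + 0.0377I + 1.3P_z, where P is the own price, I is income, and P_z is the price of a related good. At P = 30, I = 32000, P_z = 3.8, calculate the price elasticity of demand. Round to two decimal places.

-0.67

First evaluate Q: 42 − 0.35(30)² + 0.0377(32000) + 1.3(3.8) = 42 − 315 + 1206.4 + 4.94 = 938.34.
∂Q/∂P = −2·0.35·P = -21, so E_p = -21·(30/938.34) ≈ -0.67.
|E_p| < 1: demand is inelastic.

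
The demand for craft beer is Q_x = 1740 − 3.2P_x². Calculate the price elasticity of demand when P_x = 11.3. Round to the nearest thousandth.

At P_x = 11.3, Q_x = 1331.392.
dQ_x/dP_x = −2·3.2·P_x = −72.32.
Point elasticity E = (dQ_x/dP_x)·(P_x/Q_x) = -72.32 × 11.3/1331.392 ≈ -0.614.
|E| < 1, so demand is inelastic at this price.

-0.614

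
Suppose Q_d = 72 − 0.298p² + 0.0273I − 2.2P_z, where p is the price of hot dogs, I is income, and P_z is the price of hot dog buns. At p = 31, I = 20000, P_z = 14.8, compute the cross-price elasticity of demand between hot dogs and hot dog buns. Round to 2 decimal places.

-0.11

First evaluate Q_d: 72 − 0.298(31)² + 0.0273(20000) − 2.2(14.8) = 72 − 286.378 + 546 − 32.56 = 299.062.
∂Q_d/∂P_z = −2.2, so E_xy = -2.2·(14.8/299.062) ≈ -0.11.
E_xy < 0: the goods are complements.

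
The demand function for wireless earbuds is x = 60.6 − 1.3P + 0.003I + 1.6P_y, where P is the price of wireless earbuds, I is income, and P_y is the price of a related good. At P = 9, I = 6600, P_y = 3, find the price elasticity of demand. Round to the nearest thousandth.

-0.159

Substituting, x = 60.6 − 1.3(9) + 0.003(6600) + 1.6(3) = 60.6 − 11.7 + 19.8 + 4.8 = 73.5.
∂x/∂P = −1.3, so E_p = (−1.3)·(9/73.5) ≈ -0.159.
|E_p| < 1: demand is inelastic.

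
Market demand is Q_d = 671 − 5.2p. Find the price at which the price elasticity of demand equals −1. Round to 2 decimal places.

For linear demand Q_d = a − bp, E = −bp/(a − bp). |E| = 1 ⇒ bp = a − bp ⇒ p = a/(2b).
p = 671/(2·5.2) ≈ 64.52.

64.52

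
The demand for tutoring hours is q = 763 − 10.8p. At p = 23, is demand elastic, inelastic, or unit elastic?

At p = 23, q = 514.6.
dq/dp = −10.8.
Point elasticity E = (dq/dp)·(p/q) = -10.8 × 23/514.6 ≈ -0.483.
|E| ≈ 0.483 < 1, so demand is inelastic.

inelastic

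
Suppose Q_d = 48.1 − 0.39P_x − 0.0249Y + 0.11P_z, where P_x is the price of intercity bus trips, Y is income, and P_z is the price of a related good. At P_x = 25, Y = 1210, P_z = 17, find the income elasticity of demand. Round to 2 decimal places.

-2.99

At the given point, Q_d = 48.1 − 0.39(25) − 0.0249(1210) + 0.11(17) = 48.1 − 9.75 − 30.129 + 1.87 = 10.091.
∂Q_d/∂Y = −0.0249, so E_I = -0.0249·(1210/10.091) ≈ -2.99.
E_I < 0: inferior good.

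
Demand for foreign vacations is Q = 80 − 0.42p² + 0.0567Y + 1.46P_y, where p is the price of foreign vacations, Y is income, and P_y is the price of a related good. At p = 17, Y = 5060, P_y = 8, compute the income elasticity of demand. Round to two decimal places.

Evaluating quantity at (p, Y, P_y) gives Q = 80 − 0.42(17)² + 0.0567(5060) + 1.46(8) = 80 − 121.38 + 286.902 + 11.68 = 257.202.
∂Q/∂Y = +0.0567, so E_I = 0.0567·(5060/257.202) ≈ 1.12.
E_I > 1: normal good (luxury).

1.12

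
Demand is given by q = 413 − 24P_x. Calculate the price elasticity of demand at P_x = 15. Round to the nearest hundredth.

At P_x = 15, q = 53.
dq/dP_x = −24.
Point elasticity E = (dq/dP_x)·(P_x/q) = -24 × 15/53 ≈ -6.79.
|E| > 1, so demand is elastic at this price.

-6.79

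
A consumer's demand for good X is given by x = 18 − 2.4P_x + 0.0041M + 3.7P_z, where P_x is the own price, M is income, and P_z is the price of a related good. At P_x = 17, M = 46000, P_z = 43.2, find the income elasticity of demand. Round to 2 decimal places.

0.58

Substituting, x = 18 − 2.4(17) + 0.0041(46000) + 3.7(43.2) = 18 − 40.8 + 188.6 + 159.84 = 325.64.
∂x/∂M = +0.0041, so E_I = 0.0041·(46000/325.64) ≈ 0.58.
E_I ∈ (0,1): normal good (necessity).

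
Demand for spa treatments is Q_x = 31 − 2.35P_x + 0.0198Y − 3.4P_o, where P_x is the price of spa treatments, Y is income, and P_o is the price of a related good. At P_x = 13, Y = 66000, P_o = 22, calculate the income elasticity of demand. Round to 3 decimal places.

1.060

At the given point, Q_x = 31 − 2.35(13) + 0.0198(66000) − 3.4(22) = 31 − 30.55 + 1306.8 − 74.8 = 1232.45.
∂Q_x/∂Y = +0.0198, so E_I = 0.0198·(66000/1232.45) ≈ 1.060.
E_I > 1: normal good (luxury).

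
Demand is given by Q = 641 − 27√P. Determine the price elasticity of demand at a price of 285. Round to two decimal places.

-1.23

At P = 285, Q = 185.1875.
dQ/dP = −27/(2√P) = −27/(2·16.8819).
Point elasticity E = (dQ/dP)·(P/Q) = -0.7997 × 285/185.1875 ≈ -1.23.
|E| > 1, so demand is elastic at this price.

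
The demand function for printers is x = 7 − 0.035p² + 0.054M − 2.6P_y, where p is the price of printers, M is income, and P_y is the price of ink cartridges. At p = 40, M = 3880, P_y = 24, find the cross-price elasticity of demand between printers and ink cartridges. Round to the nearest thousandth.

x = 7 − 0.035(40)² + 0.054(3880) − 2.6(24) = 7 − 56 + 209.52 − 62.4 = 98.12.
∂x/∂P_y = −2.6, so E_xy = -2.6·(24/98.12) ≈ -0.636.
E_xy < 0: the goods are complements.

-0.636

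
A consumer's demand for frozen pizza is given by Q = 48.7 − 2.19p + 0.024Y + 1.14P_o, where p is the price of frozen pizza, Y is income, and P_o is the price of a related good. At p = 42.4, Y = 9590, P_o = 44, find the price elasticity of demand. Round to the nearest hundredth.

At the given point, Q = 48.7 − 2.19(42.4) + 0.024(9590) + 1.14(44) = 48.7 − 92.856 + 230.16 + 50.16 = 236.164.
∂Q/∂p = −2.19, so E_p = (−2.19)·(42.4/236.164) ≈ -0.39.
|E_p| < 1: demand is inelastic.

-0.39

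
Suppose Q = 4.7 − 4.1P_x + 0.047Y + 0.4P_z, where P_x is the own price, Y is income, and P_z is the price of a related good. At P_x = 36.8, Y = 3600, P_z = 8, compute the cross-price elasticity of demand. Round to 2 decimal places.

Substituting, Q = 4.7 − 4.1(36.8) + 0.047(3600) + 0.4(8) = 4.7 − 150.88 + 169.2 + 3.2 = 26.22.
∂Q/∂P_z = +0.4, so E_xy = 0.4·(8/26.22) ≈ 0.12.
E_xy > 0: the goods are substitutes.

0.12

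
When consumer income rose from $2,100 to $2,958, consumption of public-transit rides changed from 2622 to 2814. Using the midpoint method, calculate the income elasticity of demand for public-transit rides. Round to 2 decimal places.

%ΔQ = (2814 − 2622)/[(2622+2814)/2] = 192/2718 ≈ 0.0706.
%ΔI = (2,958 − 2,100)/[(2,100+2,958)/2] = 858/2529 ≈ 0.3393.
E_I = %ΔQ/%ΔI ≈ 0.21.
E_I ∈ (0,1): normal good (necessity).

0.21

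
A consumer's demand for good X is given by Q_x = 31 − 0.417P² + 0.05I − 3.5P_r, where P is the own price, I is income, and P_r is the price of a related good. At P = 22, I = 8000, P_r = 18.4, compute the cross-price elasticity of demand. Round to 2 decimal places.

-0.39

Q_x = 31 − 0.417(22)² + 0.05(8000) − 3.5(18.4) = 31 − 201.828 + 400 − 64.4 = 164.772.
∂Q_x/∂P_r = −3.5, so E_xy = -3.5·(18.4/164.772) ≈ -0.39.
E_xy < 0: the goods are complements.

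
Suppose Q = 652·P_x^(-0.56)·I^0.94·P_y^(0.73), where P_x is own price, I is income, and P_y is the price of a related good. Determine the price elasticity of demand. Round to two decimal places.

For a Cobb–Douglas (constant-elasticity) form Q = A·P_x^α·…, the elasticity with respect to P_x equals the exponent α at every point.
Here the exponent on P_x is -0.56, so the price elasticity of demand is -0.56.

-0.56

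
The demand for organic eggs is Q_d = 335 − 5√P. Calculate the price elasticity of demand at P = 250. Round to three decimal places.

-0.154

At P = 250, Q_d = 255.9431.
dQ_d/dP = −5/(2√P) = −5/(2·15.8114).
Point elasticity E = (dQ_d/dP)·(P/Q_d) = -0.1581 × 250/255.9431 ≈ -0.154.
|E| < 1, so demand is inelastic at this price.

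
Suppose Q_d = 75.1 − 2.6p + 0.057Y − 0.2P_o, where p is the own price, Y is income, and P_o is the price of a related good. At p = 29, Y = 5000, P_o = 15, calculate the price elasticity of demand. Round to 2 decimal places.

Evaluating quantity at (p, Y, P_o) gives Q_d = 75.1 − 2.6(29) + 0.057(5000) − 0.2(15) = 75.1 − 75.4 + 285 − 3 = 281.7.
∂Q_d/∂p = −2.6, so E_p = (−2.6)·(29/281.7) ≈ -0.27.
|E_p| < 1: demand is inelastic.

-0.27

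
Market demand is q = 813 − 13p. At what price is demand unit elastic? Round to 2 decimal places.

31.27

For linear demand q = a − bp, E = −bp/(a − bp). |E| = 1 ⇒ bp = a − bp ⇒ p = a/(2b).
p = 813/(2·13) ≈ 31.27.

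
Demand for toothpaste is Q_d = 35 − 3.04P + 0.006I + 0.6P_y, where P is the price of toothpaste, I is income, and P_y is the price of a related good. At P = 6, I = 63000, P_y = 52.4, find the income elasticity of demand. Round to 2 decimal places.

0.89

Substituting, Q_d = 35 − 3.04(6) + 0.006(63000) + 0.6(52.4) = 35 − 18.24 + 378 + 31.44 = 426.2.
∂Q_d/∂I = +0.006, so E_I = 0.006·(63000/426.2) ≈ 0.89.
E_I ∈ (0,1): normal good (necessity).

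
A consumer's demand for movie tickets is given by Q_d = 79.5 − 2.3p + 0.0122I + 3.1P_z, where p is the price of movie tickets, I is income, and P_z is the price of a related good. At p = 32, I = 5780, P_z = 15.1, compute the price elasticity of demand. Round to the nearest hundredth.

Substituting, Q_d = 79.5 − 2.3(32) + 0.0122(5780) + 3.1(15.1) = 79.5 − 73.6 + 70.516 + 46.81 = 123.226.
∂Q_d/∂p = −2.3, so E_p = (−2.3)·(32/123.226) ≈ -0.60.
|E_p| < 1: demand is inelastic.

-0.60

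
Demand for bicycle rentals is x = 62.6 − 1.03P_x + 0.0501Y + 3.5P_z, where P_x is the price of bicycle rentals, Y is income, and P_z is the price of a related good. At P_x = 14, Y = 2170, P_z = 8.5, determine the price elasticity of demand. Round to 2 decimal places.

x = 62.6 − 1.03(14) + 0.0501(2170) + 3.5(8.5) = 62.6 − 14.42 + 108.717 + 29.75 = 186.647.
∂x/∂P_x = −1.03, so E_p = (−1.03)·(14/186.647) ≈ -0.08.
|E_p| < 1: demand is inelastic.

-0.08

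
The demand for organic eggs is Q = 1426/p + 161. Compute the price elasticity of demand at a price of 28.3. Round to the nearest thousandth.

At p = 28.3, Q = 211.3887.
dQ/dp = −1426/p² = −1.7805.
Point elasticity E = (dQ/dp)·(p/Q) = -1.7805 × 28.3/211.3887 ≈ -0.238.
|E| < 1, so demand is inelastic at this price.

-0.238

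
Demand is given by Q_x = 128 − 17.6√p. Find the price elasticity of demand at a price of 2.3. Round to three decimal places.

At p = 2.3, Q_x = 101.3083.
dQ_x/dp = −17.6/(2√p) = −17.6/(2·1.5166).
Point elasticity E = (dQ_x/dp)·(p/Q_x) = -5.8025 × 2.3/101.3083 ≈ -0.132.
|E| < 1, so demand is inelastic at this price.

-0.132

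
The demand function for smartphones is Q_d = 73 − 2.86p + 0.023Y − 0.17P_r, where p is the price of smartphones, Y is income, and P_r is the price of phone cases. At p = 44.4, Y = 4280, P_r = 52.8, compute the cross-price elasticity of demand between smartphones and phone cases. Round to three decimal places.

Substituting, Q_d = 73 − 2.86(44.4) + 0.023(4280) − 0.17(52.8) = 73 − 126.984 + 98.44 − 8.976 = 35.48.
∂Q_d/∂P_r = −0.17, so E_xy = -0.17·(52.8/35.48) ≈ -0.253.
E_xy < 0: the goods are complements.

-0.253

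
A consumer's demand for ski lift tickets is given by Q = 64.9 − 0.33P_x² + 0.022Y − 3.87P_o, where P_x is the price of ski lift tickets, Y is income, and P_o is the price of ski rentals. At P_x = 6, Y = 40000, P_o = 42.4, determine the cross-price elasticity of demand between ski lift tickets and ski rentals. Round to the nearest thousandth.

-0.213

Evaluating quantity at (P_x, Y, P_o) gives Q = 64.9 − 0.33(6)² + 0.022(40000) − 3.87(42.4) = 64.9 − 11.88 + 880 − 164.088 = 768.932.
∂Q/∂P_o = −3.87, so E_xy = -3.87·(42.4/768.932) ≈ -0.213.
E_xy < 0: the goods are complements.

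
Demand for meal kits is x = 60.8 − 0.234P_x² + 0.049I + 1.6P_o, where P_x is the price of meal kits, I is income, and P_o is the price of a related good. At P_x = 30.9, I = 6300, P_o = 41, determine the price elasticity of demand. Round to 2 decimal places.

-2.11

First evaluate x: 60.8 − 0.234(30.9)² + 0.049(6300) + 1.6(41) = 60.8 − 223.4255 + 308.7 + 65.6 = 211.6745.
∂x/∂P_x = −2·0.234·P_x = -14.4612, so E_p = -14.4612·(30.9/211.6745) ≈ -2.11.
|E_p| > 1: demand is elastic.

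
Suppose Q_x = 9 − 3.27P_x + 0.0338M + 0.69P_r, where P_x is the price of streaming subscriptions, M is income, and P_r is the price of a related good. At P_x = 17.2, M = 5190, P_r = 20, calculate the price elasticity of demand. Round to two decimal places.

-0.40

First evaluate Q_x: 9 − 3.27(17.2) + 0.0338(5190) + 0.69(20) = 9 − 56.244 + 175.422 + 13.8 = 141.978.
∂Q_x/∂P_x = −3.27, so E_p = (−3.27)·(17.2/141.978) ≈ -0.40.
|E_p| < 1: demand is inelastic.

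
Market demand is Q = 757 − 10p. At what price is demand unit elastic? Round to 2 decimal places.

37.85

For linear demand Q = a − bp, E = −bp/(a − bp). |E| = 1 ⇒ bp = a − bp ⇒ p = a/(2b).
p = 757/(2·10) = 37.85.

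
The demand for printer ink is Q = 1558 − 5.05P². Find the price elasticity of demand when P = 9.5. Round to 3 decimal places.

At P = 9.5, Q = 1102.2375.
dQ/dP = −2·5.05·P = −95.95.
Point elasticity E = (dQ/dP)·(P/Q) = -95.95 × 9.5/1102.2375 ≈ -0.827.
|E| < 1, so demand is inelastic at this price.

-0.827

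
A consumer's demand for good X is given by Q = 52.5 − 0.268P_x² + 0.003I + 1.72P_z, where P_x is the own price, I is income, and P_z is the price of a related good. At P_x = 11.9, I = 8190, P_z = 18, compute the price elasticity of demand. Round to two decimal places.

-1.08

First evaluate Q: 52.5 − 0.268(11.9)² + 0.003(8190) + 1.72(18) = 52.5 − 37.9515 + 24.57 + 30.96 = 70.0785.
∂Q/∂P_x = −2·0.268·P_x = -6.3784, so E_p = -6.3784·(11.9/70.0785) ≈ -1.08.
|E_p| > 1: demand is elastic.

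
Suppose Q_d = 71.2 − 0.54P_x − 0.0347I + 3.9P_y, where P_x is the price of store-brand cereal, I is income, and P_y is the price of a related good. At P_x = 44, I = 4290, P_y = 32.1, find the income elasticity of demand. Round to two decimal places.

-6.26

Q_d = 71.2 − 0.54(44) − 0.0347(4290) + 3.9(32.1) = 71.2 − 23.76 − 148.863 + 125.19 = 23.767.
∂Q_d/∂I = −0.0347, so E_I = -0.0347·(4290/23.767) ≈ -6.26.
E_I < 0: inferior good.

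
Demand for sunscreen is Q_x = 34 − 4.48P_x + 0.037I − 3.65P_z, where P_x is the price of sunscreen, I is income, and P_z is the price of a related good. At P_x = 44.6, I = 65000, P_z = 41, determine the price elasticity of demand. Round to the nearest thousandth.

-0.096

Evaluating quantity at (P_x, I, P_z) gives Q_x = 34 − 4.48(44.6) + 0.037(65000) − 3.65(41) = 34 − 199.808 + 2405 − 149.65 = 2089.542.
∂Q_x/∂P_x = −4.48, so E_p = (−4.48)·(44.6/2089.542) ≈ -0.096.
|E_p| < 1: demand is inelastic.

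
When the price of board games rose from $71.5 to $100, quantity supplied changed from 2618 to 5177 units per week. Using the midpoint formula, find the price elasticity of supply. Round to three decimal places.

%ΔQ = (5177 − 2618)/[(2618 + 5177)/2] = 2559/3897.5 ≈ 0.6566.
%ΔP = (100 − 71.5)/[(71.5 + 100)/2] = 28.5/85.75 ≈ 0.3324.
Arc elasticity E = %ΔQ/%ΔP ≈ 0.6566/0.3324 ≈ 1.975.
|E| > 1: supply is elastic over this range.

1.975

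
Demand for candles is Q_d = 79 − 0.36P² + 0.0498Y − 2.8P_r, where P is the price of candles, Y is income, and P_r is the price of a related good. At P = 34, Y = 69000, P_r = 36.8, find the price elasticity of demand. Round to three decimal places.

-0.278

Q_d = 79 − 0.36(34)² + 0.0498(69000) − 2.8(36.8) = 79 − 416.16 + 3436.2 − 103.04 = 2996.
∂Q_d/∂P = −2·0.36·P = -24.48, so E_p = -24.48·(34/2996) ≈ -0.278.
|E_p| < 1: demand is inelastic.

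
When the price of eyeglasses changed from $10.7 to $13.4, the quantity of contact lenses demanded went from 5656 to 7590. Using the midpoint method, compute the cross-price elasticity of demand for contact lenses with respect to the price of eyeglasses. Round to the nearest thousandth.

%ΔQ_x = (7590 − 5656)/[(5656+7590)/2] = 1934/6623 ≈ 0.2920.
%ΔP_y = (13.4 − 10.7)/[(10.7+13.4)/2] ≈ 0.2241.
E_xy = 0.2920/0.2241 ≈ 1.303.
E_xy > 0, so contact lenses and eyeglasses are substitutes.

1.303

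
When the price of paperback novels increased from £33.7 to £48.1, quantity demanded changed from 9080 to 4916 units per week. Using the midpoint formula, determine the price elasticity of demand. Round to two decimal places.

%ΔQ = (4916 − 9080)/[(9080 + 4916)/2] = -4164/6998 ≈ -0.5950.
%ΔP = (48.1 − 33.7)/[(33.7 + 48.1)/2] = 14.4/40.9 ≈ 0.3521.
Arc elasticity E = %ΔQ/%ΔP ≈ -0.5950/0.3521 ≈ -1.69.
|E| > 1: demand is elastic over this range.

-1.69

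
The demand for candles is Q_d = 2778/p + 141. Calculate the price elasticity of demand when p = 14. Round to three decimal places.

-0.585

At p = 14, Q_d = 339.4286.
dQ_d/dp = −2778/p² = −14.1735.
Point elasticity E = (dQ_d/dp)·(p/Q_d) = -14.1735 × 14/339.4286 ≈ -0.585.
|E| < 1, so demand is inelastic at this price.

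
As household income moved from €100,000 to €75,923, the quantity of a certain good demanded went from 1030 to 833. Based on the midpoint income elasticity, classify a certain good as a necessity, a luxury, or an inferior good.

necessity

%ΔQ = (833 − 1030)/[(1030+833)/2] = -197/931.5 ≈ -0.2115.
%ΔY = (75,923 − 100,000)/[(100,000+75,923)/2] = -24077/87961.5 ≈ -0.2737.
E_I = %ΔQ/%ΔY ≈ 0.773.
E_I ∈ (0,1): normal good (necessity).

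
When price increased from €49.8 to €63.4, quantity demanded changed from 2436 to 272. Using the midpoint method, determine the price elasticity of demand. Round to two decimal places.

-6.65

%Δq = (272 − 2436)/[(2436 + 272)/2] = -2164/1354 ≈ -1.5982.
%ΔP = (63.4 − 49.8)/[(49.8 + 63.4)/2] = 13.6/56.6 ≈ 0.2403.
Arc elasticity E = %Δq/%ΔP ≈ -1.5982/0.2403 ≈ -6.65.
|E| > 1: demand is elastic over this range.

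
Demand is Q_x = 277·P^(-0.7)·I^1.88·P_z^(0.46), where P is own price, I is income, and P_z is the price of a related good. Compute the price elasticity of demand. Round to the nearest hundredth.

For a Cobb–Douglas (constant-elasticity) form Q_x = A·P^α·…, the elasticity with respect to P equals the exponent α at every point.
Here the exponent on P is -0.7, so the price elasticity of demand is -0.70.

-0.70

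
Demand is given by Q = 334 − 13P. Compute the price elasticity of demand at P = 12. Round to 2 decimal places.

At P = 12, Q = 178.
dQ/dP = −13.
Point elasticity E = (dQ/dP)·(P/Q) = -13 × 12/178 ≈ -0.88.
|E| < 1, so demand is inelastic at this price.

-0.88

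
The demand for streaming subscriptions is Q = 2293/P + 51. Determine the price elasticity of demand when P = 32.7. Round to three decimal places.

At P = 32.7, Q = 121.1223.
dQ/dP = −2293/P² = −2.1444.
Point elasticity E = (dQ/dP)·(P/Q) = -2.1444 × 32.7/121.1223 ≈ -0.579.
|E| < 1, so demand is inelastic at this price.

-0.579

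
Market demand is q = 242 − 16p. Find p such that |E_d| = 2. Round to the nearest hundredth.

10.08

Set −bp/(a − bp) = −2 ⇒ bp = 2(a − bp) ⇒ bp(1+2) = 2·a.
p = 2·242/(16·3) ≈ 10.08.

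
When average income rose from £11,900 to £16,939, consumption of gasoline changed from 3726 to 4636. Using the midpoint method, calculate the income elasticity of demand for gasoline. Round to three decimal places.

%ΔQ = (4636 − 3726)/[(3726+4636)/2] = 910/4181 ≈ 0.2177.
%ΔI = (16,939 − 11,900)/[(11,900+16,939)/2] = 5039/14419.5 ≈ 0.3495.
E_I = %ΔQ/%ΔI ≈ 0.623.
E_I ∈ (0,1): normal good (necessity).

0.623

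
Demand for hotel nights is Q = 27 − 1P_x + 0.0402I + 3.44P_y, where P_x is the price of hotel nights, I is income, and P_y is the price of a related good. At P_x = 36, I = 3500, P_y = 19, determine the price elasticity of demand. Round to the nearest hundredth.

-0.18

Evaluating quantity at (P_x, I, P_y) gives Q = 27 − 1(36) + 0.0402(3500) + 3.44(19) = 27 − 36 + 140.7 + 65.36 = 197.06.
∂Q/∂P_x = −1, so E_p = (−1)·(36/197.06) ≈ -0.18.
|E_p| < 1: demand is inelastic.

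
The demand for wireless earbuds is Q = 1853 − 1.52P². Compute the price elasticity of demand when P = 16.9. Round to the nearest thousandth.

-0.612

At P = 16.9, Q = 1418.8728.
dQ/dP = −2·1.52·P = −51.376.
Point elasticity E = (dQ/dP)·(P/Q) = -51.376 × 16.9/1418.8728 ≈ -0.612.
|E| < 1, so demand is inelastic at this price.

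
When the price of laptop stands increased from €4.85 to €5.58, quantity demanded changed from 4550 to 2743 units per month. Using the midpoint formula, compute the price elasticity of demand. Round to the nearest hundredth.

-3.54

%ΔQ = (2743 − 4550)/[(4550 + 2743)/2] = -1807/3646.5 ≈ -0.4955.
%ΔP = (5.58 − 4.85)/[(4.85 + 5.58)/2] = 0.73/5.215 ≈ 0.1400.
Arc elasticity E = %ΔQ/%ΔP ≈ -0.4955/0.1400 ≈ -3.54.
|E| > 1: demand is elastic over this range.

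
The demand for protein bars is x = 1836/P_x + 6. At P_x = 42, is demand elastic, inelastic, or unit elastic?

At P_x = 42, x = 49.7143.
dx/dP_x = −1836/P_x² = −1.0408.
Point elasticity E = (dx/dP_x)·(P_x/x) = -1.0408 × 42/49.7143 ≈ -0.879.
|E| ≈ 0.879 < 1, so demand is inelastic.

inelastic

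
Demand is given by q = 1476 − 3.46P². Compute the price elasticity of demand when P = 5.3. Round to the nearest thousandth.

-0.141

At P = 5.3, q = 1378.8086.
dq/dP = −2·3.46·P = −36.676.
Point elasticity E = (dq/dP)·(P/q) = -36.676 × 5.3/1378.8086 ≈ -0.141.
|E| < 1, so demand is inelastic at this price.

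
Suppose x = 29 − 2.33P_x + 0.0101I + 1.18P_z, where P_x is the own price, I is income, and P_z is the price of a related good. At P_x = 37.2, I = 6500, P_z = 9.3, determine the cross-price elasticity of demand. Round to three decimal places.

0.579

At the given point, x = 29 − 2.33(37.2) + 0.0101(6500) + 1.18(9.3) = 29 − 86.676 + 65.65 + 10.974 = 18.948.
∂x/∂P_z = +1.18, so E_xy = 1.18·(9.3/18.948) ≈ 0.579.
E_xy > 0: the goods are substitutes.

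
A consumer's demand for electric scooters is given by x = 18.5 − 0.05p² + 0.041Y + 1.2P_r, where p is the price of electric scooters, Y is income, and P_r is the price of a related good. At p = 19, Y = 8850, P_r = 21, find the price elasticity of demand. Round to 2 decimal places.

-0.09

Substituting, x = 18.5 − 0.05(19)² + 0.041(8850) + 1.2(21) = 18.5 − 18.05 + 362.85 + 25.2 = 388.5.
∂x/∂p = −2·0.05·p = -1.9, so E_p = -1.9·(19/388.5) ≈ -0.09.
|E_p| < 1: demand is inelastic.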